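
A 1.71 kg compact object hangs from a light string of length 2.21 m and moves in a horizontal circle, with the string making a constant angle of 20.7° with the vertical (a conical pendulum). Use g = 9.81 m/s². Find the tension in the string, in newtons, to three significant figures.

17.9 N

Vertically the bob has no acceleration, so T cosθ = mg.
T = mg/cosθ = 1.71 × 9.81 / cos 20.7° = 16.78/0.9354 = 17.93 N.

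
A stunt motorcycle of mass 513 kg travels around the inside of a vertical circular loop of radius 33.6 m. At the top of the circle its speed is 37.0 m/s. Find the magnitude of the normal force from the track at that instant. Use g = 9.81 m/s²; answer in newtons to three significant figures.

At the top, both N and the weight mg point inward (toward the centre), so N + mg = mv²/r.
N = m(v²/r − g) = 513 × ((37.0)²/33.6 − 9.81) = 513 × (40.74 − 9.81) = 513 × 30.93 = 15870 N.

15900 N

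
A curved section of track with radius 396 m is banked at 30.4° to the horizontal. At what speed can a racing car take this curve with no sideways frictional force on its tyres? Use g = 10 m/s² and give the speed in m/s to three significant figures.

On a frictionless banked curve, N sinθ = mv²/r and N cosθ = mg, so tanθ = v²/(rg).
v = √(r g tanθ) = √(396 × 10.0 × tan 30.4°) = √(396 × 10.0 × 0.5867) = √2323 = 48.20 m/s.

48.2 m/s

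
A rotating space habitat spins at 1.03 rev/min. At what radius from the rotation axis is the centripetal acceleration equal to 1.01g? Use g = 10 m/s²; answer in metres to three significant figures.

ω = 1.03 rev/min × 2π/60 = 0.1079 rad/s.
a_c = ω²r = 1.01g ⇒ r = 1.01 × 10.0 / (0.1079)² = 10.10/0.01163 = 868.1 m.

868 m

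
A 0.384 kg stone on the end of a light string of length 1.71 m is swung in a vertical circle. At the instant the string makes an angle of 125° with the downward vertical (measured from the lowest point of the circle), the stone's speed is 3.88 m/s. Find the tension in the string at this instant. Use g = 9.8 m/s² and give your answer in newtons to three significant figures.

1.22 N

Take the radial direction toward the centre of the circle as positive. The component of the weight along the string toward the centre is −mg cos φ (φ measured from the bottom), so Newton's second law along the string gives T − mg cos φ = m v²/r.
cos 125° = -0.5736, so T = m(v²/r + g cos φ) = 0.384 × ((3.88)²/1.71 + 9.8 × -0.5736) = 0.384 × (8.804 + (-5.621)) = 0.384 × 3.183 = 1.222 N.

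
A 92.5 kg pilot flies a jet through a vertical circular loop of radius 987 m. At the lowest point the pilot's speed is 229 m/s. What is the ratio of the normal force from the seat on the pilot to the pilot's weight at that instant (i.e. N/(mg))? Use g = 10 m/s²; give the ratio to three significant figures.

At the bottom, N − mg = mv²/r, so N = m(v²/r + g) and N/(mg) = v²/(rg) + 1 = (229)²/(987 × 10.0) + 1 = 5.313 + 1 = 6.313.

6.31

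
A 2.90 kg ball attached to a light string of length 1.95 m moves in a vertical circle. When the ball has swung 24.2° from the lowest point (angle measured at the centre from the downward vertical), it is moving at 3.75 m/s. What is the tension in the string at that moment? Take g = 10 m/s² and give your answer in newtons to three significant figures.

Take the radial direction toward the centre of the circle as positive. The component of the weight along the string toward the centre is −mg cos φ (φ measured from the bottom), so Newton's second law along the string gives T − mg cos φ = m v²/r.
cos 24.2° = 0.9121, so T = m(v²/r + g cos φ) = 2.90 × ((3.75)²/1.95 + 10.0 × 0.9121) = 2.90 × (7.212 + (9.121)) = 2.90 × 16.33 = 47.36 N.

47.4 N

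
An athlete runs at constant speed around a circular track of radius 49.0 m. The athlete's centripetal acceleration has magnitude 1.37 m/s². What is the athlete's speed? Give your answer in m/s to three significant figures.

8.19 m/s

a_c = v²/r ⇒ v = √(a_c · r) = √(1.37 × 49.0) = √67.13 = 8.193 m/s.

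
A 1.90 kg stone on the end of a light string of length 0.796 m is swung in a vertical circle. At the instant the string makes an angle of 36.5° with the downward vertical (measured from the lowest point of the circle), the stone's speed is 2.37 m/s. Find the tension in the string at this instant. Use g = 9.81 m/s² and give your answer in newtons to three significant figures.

Take the radial direction toward the centre of the circle as positive. The component of the weight along the string toward the centre is −mg cos φ (φ measured from the bottom), so Newton's second law along the string gives T − mg cos φ = m v²/r.
cos 36.5° = 0.8039, so T = m(v²/r + g cos φ) = 1.90 × ((2.37)²/0.796 + 9.81 × 0.8039) = 1.90 × (7.056 + (7.886)) = 1.90 × 14.94 = 28.39 N.

28.4 N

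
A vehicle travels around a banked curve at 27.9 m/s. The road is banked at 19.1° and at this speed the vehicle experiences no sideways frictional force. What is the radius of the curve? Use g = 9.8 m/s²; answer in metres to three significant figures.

Frictionless banking: tanθ = v²/(rg), so r = v²/(g tanθ).
r = (27.9)²/(9.8 × tan 19.1°) = 778.4/(9.8 × 0.3463) = 778.4/3.394 = 229.4 m.

229 m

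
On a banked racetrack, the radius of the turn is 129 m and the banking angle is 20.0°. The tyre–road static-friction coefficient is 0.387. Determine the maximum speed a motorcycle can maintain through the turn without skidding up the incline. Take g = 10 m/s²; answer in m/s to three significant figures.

At the maximum speed, friction acts down the slope at its limiting value f = μN. Radially (horizontal, toward centre): N sinθ + μN cosθ = mv²/r. Vertically: N cosθ − μN sinθ = mg.
Dividing: v² = r g (sinθ + μcosθ)/(cosθ − μsinθ).
sinθ + μcosθ = 0.3420 + 0.387×0.9397 = 0.7057; cosθ − μsinθ = 0.9397 − 0.387×0.3420 = 0.8073.
v² = 129 × 10.0 × 0.7057/0.8073 = 1128 m²/s², so v = 33.58 m/s.

33.6 m/s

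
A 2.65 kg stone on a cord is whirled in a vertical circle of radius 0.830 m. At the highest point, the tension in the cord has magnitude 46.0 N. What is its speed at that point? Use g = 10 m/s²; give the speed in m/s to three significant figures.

4.77 m/s

At the top, T + mg = mv²/r, so v = √(r(T/m + g)) = √(0.830 × (46.0/2.65 + 10.0)) = √(0.830 × 27.36) = √22.71 = 4.765 m/s.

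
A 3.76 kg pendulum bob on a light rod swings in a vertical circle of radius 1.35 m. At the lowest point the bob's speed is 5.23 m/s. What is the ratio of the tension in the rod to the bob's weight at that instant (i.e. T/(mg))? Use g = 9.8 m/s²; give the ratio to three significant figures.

3.07

At the bottom, T − mg = mv²/r, so T = m(v²/r + g) and T/(mg) = v²/(rg) + 1 = (5.23)²/(1.35 × 9.8) + 1 = 2.067 + 1 = 3.067.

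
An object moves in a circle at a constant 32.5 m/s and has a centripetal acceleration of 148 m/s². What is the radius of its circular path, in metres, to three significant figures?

7.14 m

a_c = v²/r ⇒ r = v²/a_c = (32.5)²/148 = 1056/148 = 7.137 m.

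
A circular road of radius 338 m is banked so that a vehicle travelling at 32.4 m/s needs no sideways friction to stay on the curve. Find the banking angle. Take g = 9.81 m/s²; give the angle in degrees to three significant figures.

17.6°

With no friction, the horizontal component of the normal force provides the centripetal force: N sinθ = mv²/r, while N cosθ = mg vertically.
Dividing: tanθ = v²/(r g) = (32.4)²/(338 × 9.81) = 1050/3316 = 0.3166.
θ = arctan(0.3166) = 17.57°.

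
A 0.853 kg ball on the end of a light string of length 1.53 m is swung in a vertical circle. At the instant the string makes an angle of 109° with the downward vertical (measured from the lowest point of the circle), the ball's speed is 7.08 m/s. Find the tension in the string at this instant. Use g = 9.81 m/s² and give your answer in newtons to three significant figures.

Take the radial direction toward the centre of the circle as positive. The component of the weight along the string toward the centre is −mg cos φ (φ measured from the bottom), so Newton's second law along the string gives T − mg cos φ = m v²/r.
cos 109° = -0.3256, so T = m(v²/r + g cos φ) = 0.853 × ((7.08)²/1.53 + 9.81 × -0.3256) = 0.853 × (32.76 + (-3.194)) = 0.853 × 29.57 = 25.22 N.

25.2 N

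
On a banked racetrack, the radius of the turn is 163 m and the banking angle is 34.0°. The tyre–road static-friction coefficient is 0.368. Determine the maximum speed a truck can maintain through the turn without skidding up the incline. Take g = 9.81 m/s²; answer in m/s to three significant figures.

At the maximum speed, friction acts down the slope at its limiting value f = μN. Radially (horizontal, toward centre): N sinθ + μN cosθ = mv²/r. Vertically: N cosθ − μN sinθ = mg.
Dividing: v² = r g (sinθ + μcosθ)/(cosθ − μsinθ).
sinθ + μcosθ = 0.5592 + 0.368×0.8290 = 0.8643; cosθ − μsinθ = 0.8290 − 0.368×0.5592 = 0.6233.
v² = 163 × 9.81 × 0.8643/0.6233 = 2217 m²/s², so v = 47.09 m/s.

47.1 m/s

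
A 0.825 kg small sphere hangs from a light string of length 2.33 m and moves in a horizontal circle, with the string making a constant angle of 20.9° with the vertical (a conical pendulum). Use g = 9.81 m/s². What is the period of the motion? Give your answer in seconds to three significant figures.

r = L sinθ = 0.8312 m. From T sinθ = mω²r and T cosθ = mg: tanθ = ω²r/g, so ω² = g tanθ / r = g/(L cosθ).
ω = √(g/(L cosθ)) = √(9.81/(2.33 × 0.9342)) = √4.507 = 2.123 rad/s.
Period = 2π/ω = 2.960 s.

2.96 s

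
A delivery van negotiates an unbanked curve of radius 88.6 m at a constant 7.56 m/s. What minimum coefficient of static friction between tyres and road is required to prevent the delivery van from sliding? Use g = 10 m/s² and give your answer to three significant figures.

Friction provides the centripetal force: μ_s m g = m v²/r, so μ_s = v²/(g r) = (7.560)²/(10.0 × 88.6) = 57.15/886.0 = 0.06451.

0.0645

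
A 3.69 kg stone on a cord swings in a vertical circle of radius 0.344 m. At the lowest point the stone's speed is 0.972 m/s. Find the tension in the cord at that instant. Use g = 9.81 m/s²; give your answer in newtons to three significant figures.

At the lowest point, T points up (toward the centre) and the weight mg points down (away from the centre), so the net inward force is T − mg = mv²/r.
T = m(v²/r + g) = 3.69 × ((0.972)²/0.344 + 9.81) = 3.69 × (2.746 + 9.81) = 3.69 × 12.56 = 46.33 N.

46.3 N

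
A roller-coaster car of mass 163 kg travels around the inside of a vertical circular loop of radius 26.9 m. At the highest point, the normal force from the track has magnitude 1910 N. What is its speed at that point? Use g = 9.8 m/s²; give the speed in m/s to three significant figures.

At the top, N + mg = mv²/r, so v = √(r(N/m + g)) = √(26.9 × (1910/163 + 9.8)) = √(26.9 × 21.52) = √578.8 = 24.06 m/s.

24.1 m/s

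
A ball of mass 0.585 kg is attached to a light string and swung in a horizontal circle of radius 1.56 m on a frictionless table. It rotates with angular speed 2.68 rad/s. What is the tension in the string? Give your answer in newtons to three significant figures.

6.55 N

v = ωr = 2.68 × 1.56 = 4.181 m/s.
The tension is the only horizontal force, so it supplies the full centripetal force: T = m v²/r = 0.585 × (4.181)²/1.56 = 0.585 × 17.48/1.56 = 6.555 N.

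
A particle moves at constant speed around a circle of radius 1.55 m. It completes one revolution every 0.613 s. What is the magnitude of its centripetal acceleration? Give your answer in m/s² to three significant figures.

163 m/s²

v = 2πr/T = 2π × 1.55/0.613 = 15.89 m/s.
a_c = v²/r = (15.89)²/1.55 = 252.4/1.55 = 162.8 m/s².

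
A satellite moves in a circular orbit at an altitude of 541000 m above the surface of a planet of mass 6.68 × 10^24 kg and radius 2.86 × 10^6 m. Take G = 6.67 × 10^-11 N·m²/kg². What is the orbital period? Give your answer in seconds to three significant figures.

1870 s

r = R + h = 2.86 × 10^6 + 541000 = 3.401 × 10^6 m. Gravity provides the centripetal force: G M m / r² = m v² / r ⇒ v = √(GM/r) = 11450 m/s.
T = 2πr/v = 2π × 3.401 × 10^6 / 11450 = 1867 s.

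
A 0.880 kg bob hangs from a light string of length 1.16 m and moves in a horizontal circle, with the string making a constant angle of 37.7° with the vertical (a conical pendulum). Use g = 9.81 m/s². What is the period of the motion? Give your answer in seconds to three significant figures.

r = L sinθ = 0.7094 m. From T sinθ = mω²r and T cosθ = mg: tanθ = ω²r/g, so ω² = g tanθ / r = g/(L cosθ).
ω = √(g/(L cosθ)) = √(9.81/(1.16 × 0.7912)) = √10.69 = 3.269 rad/s.
Period = 2π/ω = 1.922 s.

1.92 s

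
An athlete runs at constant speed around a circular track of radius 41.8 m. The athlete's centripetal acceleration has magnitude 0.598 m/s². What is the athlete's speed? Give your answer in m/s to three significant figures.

5.00 m/s

a_c = v²/r ⇒ v = √(a_c · r) = √(0.598 × 41.8) = √25.00 = 5.000 m/s.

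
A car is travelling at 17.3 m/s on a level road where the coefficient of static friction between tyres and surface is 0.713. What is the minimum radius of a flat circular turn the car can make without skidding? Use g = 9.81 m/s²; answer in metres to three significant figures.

At the limit, μ_s m g = m v²/r, so r_min = v²/(μ_s g) = (17.3)²/(0.713 × 9.81) = 299.3/6.995 = 42.79 m.

42.8 m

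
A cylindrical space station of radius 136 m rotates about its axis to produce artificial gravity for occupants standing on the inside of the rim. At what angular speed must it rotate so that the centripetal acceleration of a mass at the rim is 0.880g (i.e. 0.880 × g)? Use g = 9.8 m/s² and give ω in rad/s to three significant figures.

0.252 rad/s

Centripetal acceleration a_c = ω²r. Setting ω²r = 0.880g:
ω = √(0.880g / r) = √(0.880 × 9.8 / 136) = √0.06341 = 0.2518 rad/s.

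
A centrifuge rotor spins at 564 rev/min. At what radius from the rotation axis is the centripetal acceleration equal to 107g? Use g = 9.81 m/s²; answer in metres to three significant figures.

ω = 564 rev/min × 2π/60 = 59.06 rad/s.
a_c = ω²r = 107g ⇒ r = 107 × 9.81 / (59.06)² = 1050/3488 = 0.3009 m.

0.301 m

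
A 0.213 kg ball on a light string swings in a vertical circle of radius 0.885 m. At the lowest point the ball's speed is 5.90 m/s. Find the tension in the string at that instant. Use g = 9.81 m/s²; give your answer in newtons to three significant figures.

10.5 N

At the lowest point, T points up (toward the centre) and the weight mg points down (away from the centre), so the net inward force is T − mg = mv²/r.
T = m(v²/r + g) = 0.213 × ((5.90)²/0.885 + 9.81) = 0.213 × (39.33 + 9.81) = 0.213 × 49.14 = 10.47 N.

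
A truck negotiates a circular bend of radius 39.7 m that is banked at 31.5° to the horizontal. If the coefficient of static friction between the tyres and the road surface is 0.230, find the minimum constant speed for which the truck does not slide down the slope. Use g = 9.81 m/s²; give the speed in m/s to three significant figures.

At the minimum speed, friction acts up the slope at its limiting value f = μN. Radially (horizontal, toward centre): N sinθ − μN cosθ = mv²/r. Vertically: N cosθ + μN sinθ = mg.
Dividing: v² = r g (sinθ − μcosθ)/(cosθ + μsinθ).
sinθ − μcosθ = 0.5225 − 0.230×0.8526 = 0.3264; cosθ + μsinθ = 0.8526 + 0.230×0.5225 = 0.9728.
v² = 39.7 × 9.81 × 0.3264/0.9728 = 130.7 m²/s², so v = 11.43 m/s.

11.4 m/s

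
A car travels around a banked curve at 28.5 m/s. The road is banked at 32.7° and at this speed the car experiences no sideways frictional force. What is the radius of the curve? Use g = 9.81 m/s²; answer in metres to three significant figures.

Frictionless banking: tanθ = v²/(rg), so r = v²/(g tanθ).
r = (28.5)²/(9.81 × tan 32.7°) = 812.2/(9.81 × 0.6420) = 812.2/6.298 = 129.0 m.

129 m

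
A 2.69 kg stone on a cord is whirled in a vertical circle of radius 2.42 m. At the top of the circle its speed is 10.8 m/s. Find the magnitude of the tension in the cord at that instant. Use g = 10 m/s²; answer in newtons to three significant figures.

103 N

At the top, both T and the weight mg point inward (toward the centre), so T + mg = mv²/r.
T = m(v²/r − g) = 2.69 × ((10.8)²/2.42 − 10.0) = 2.69 × (48.20 − 10.0) = 2.69 × 38.20 = 102.8 N.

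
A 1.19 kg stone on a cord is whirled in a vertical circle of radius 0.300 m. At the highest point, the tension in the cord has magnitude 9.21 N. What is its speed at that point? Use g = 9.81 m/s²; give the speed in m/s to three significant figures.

At the top, T + mg = mv²/r, so v = √(r(T/m + g)) = √(0.300 × (9.21/1.19 + 9.81)) = √(0.300 × 17.55) = √5.265 = 2.295 m/s.

2.29 m/s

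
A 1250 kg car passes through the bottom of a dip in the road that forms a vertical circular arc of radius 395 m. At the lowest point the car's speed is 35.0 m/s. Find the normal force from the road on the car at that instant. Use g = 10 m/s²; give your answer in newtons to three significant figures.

16400 N

At the lowest point, N points up (toward the centre) and the weight mg points down (away from the centre), so the net inward force is N − mg = mv²/r.
N = m(v²/r + g) = 1250 × ((35.0)²/395 + 10.0) = 1250 × (3.101 + 10.0) = 1250 × 13.10 = 16380 N.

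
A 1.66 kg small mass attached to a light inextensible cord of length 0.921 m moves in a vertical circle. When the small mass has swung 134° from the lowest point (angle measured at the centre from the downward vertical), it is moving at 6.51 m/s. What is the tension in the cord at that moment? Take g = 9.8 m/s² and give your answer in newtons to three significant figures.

65.1 N

Take the radial direction toward the centre of the circle as positive. The component of the weight along the string toward the centre is −mg cos φ (φ measured from the bottom), so Newton's second law along the string gives T − mg cos φ = m v²/r.
cos 134° = -0.6947, so T = m(v²/r + g cos φ) = 1.66 × ((6.51)²/0.921 + 9.8 × -0.6947) = 1.66 × (46.02 + (-6.808)) = 1.66 × 39.21 = 65.08 N.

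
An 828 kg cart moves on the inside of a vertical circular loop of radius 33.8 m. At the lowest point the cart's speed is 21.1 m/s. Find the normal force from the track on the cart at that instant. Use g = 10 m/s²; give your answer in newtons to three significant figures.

19200 N

At the lowest point, N points up (toward the centre) and the weight mg points down (away from the centre), so the net inward force is N − mg = mv²/r.
N = m(v²/r + g) = 828 × ((21.1)²/33.8 + 10.0) = 828 × (13.17 + 10.0) = 828 × 23.17 = 19190 N.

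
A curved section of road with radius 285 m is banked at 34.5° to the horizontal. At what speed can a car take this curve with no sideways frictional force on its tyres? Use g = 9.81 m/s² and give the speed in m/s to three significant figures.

On a frictionless banked curve, N sinθ = mv²/r and N cosθ = mg, so tanθ = v²/(rg).
v = √(r g tanθ) = √(285 × 9.81 × tan 34.5°) = √(285 × 9.81 × 0.6873) = √1922 = 43.84 m/s.

43.8 m/s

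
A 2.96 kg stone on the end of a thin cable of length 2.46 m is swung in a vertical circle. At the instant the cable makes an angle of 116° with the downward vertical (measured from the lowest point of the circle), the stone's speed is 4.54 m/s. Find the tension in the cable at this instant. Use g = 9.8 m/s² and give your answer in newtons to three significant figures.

12.1 N

Take the radial direction toward the centre of the circle as positive. The component of the weight along the string toward the centre is −mg cos φ (φ measured from the bottom), so Newton's second law along the string gives T − mg cos φ = m v²/r.
cos 116° = -0.4384, so T = m(v²/r + g cos φ) = 2.96 × ((4.54)²/2.46 + 9.8 × -0.4384) = 2.96 × (8.379 + (-4.296)) = 2.96 × 4.083 = 12.08 N.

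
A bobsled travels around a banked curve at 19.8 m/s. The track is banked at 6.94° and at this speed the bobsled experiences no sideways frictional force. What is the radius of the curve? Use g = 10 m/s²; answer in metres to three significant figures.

322 m

Frictionless banking: tanθ = v²/(rg), so r = v²/(g tanθ).
r = (19.8)²/(10.0 × tan 6.94°) = 392.0/(10.0 × 0.1217) = 392.0/1.217 = 322.1 m.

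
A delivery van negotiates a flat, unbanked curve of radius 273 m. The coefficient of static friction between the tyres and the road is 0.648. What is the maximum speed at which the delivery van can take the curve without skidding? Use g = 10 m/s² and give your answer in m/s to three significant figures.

Friction provides the centripetal force on a flat curve. At maximum speed it is at its limiting value: μ_s m g = m v²/r.
Mass cancels: v_max = √(μ_s g r) = √(0.648 × 10.0 × 273) = √1769 = 42.06 m/s.

42.1 m/s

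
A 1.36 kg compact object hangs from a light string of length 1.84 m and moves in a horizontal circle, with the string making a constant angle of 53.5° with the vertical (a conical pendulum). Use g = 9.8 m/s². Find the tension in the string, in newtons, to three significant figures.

Vertically the bob has no acceleration, so T cosθ = mg.
T = mg/cosθ = 1.36 × 9.8 / cos 53.5° = 13.33/0.5948 = 22.41 N.

22.4 N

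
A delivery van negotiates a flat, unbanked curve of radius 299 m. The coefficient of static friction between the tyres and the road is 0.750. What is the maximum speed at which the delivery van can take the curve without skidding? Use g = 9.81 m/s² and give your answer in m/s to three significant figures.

46.9 m/s

On a flat curve, static friction is the only horizontal force, so it must supply the full centripetal force: μ_s m g = m v²/r.
Mass cancels: v_max = √(μ_s g r) = √(0.750 × 9.81 × 299) = √2200 = 46.90 m/s.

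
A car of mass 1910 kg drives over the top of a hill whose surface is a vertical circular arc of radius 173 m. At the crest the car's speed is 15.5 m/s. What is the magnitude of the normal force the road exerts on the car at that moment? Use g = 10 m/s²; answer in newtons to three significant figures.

16400 N

At the crest the centripetal acceleration points downward (toward the centre of the arc), so mg − N = mv²/r.
N = m(g − v²/r) = 1910 × (10.0 − (15.5)²/173) = 1910 × (10.0 − 1.389) = 1910 × 8.611 = 16450 N.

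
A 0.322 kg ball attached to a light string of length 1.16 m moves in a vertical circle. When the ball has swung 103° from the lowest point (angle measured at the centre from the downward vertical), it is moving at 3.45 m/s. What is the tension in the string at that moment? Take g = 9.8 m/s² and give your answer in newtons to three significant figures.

Take the radial direction toward the centre of the circle as positive. The component of the weight along the string toward the centre is −mg cos φ (φ measured from the bottom), so Newton's second law along the string gives T − mg cos φ = m v²/r.
cos 103° = -0.2250, so T = m(v²/r + g cos φ) = 0.322 × ((3.45)²/1.16 + 9.8 × -0.2250) = 0.322 × (10.26 + (-2.205)) = 0.322 × 8.056 = 2.594 N.

2.59 N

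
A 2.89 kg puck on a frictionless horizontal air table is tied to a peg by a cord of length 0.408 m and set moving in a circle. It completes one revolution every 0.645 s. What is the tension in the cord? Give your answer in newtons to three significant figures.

112 N

v = 2πr/T = 2π × 0.408/0.645 = 3.974 m/s.
The tension is the only horizontal force, so it supplies the full centripetal force: T = m v²/r = 2.89 × (3.974)²/0.408 = 2.89 × 15.80/0.408 = 111.9 N.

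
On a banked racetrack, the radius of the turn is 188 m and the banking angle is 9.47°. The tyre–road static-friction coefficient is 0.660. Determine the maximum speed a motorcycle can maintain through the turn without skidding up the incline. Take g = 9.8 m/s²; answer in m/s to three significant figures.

41.4 m/s

At the maximum speed, friction acts down the slope at its limiting value f = μN. Radially (horizontal, toward centre): N sinθ + μN cosθ = mv²/r. Vertically: N cosθ − μN sinθ = mg.
Dividing: v² = r g (sinθ + μcosθ)/(cosθ − μsinθ).
sinθ + μcosθ = 0.1645 + 0.660×0.9864 = 0.8155; cosθ − μsinθ = 0.9864 − 0.660×0.1645 = 0.8778.
v² = 188 × 9.8 × 0.8155/0.8778 = 1712 m²/s², so v = 41.37 m/s.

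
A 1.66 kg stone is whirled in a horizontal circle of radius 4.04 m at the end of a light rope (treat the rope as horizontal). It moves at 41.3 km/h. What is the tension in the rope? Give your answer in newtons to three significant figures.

54.1 N

v = 41.3 km/h = 41.3/3.6 = 11.47 m/s.
The tension is the only horizontal force, so it supplies the full centripetal force: T = m v²/r = 1.66 × (11.47)²/4.04 = 1.66 × 131.6/4.04 = 54.08 N.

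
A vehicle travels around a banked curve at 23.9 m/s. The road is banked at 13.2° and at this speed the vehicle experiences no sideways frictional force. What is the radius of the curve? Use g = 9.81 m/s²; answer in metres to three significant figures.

Frictionless banking: tanθ = v²/(rg), so r = v²/(g tanθ).
r = (23.9)²/(9.81 × tan 13.2°) = 571.2/(9.81 × 0.2345) = 571.2/2.301 = 248.3 m.

248 m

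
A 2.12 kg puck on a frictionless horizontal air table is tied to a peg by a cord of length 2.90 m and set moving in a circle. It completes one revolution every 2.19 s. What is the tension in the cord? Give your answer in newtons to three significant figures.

50.6 N

v = 2πr/T = 2π × 2.90/2.19 = 8.320 m/s.
The tension is the only horizontal force, so it supplies the full centripetal force: T = m v²/r = 2.12 × (8.320)²/2.90 = 2.12 × 69.23/2.90 = 50.61 N.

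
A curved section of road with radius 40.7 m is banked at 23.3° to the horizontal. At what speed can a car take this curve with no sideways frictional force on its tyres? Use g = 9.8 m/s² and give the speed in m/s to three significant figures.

On a frictionless banked curve, N sinθ = mv²/r and N cosθ = mg, so tanθ = v²/(rg).
v = √(r g tanθ) = √(40.7 × 9.8 × tan 23.3°) = √(40.7 × 9.8 × 0.4307) = √171.8 = 13.11 m/s.

13.1 m/s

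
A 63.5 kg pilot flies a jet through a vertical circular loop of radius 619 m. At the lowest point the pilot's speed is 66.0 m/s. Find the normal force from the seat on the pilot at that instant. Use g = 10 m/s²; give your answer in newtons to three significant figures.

At the lowest point, N points up (toward the centre) and the weight mg points down (away from the centre), so the net inward force is N − mg = mv²/r.
N = m(v²/r + g) = 63.5 × ((66.0)²/619 + 10.0) = 63.5 × (7.037 + 10.0) = 63.5 × 17.04 = 1082 N.

1080 N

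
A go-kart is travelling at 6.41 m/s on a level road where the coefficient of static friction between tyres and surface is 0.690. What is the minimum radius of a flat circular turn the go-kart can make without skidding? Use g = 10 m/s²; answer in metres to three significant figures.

At the limit, μ_s m g = m v²/r, so r_min = v²/(μ_s g) = (6.41)²/(0.690 × 10.0) = 41.09/6.900 = 5.955 m.

5.95 m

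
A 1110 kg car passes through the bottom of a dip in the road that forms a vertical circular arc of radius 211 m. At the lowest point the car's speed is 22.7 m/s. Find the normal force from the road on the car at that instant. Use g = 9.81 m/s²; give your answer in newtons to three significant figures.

13600 N

At the lowest point, N points up (toward the centre) and the weight mg points down (away from the centre), so the net inward force is N − mg = mv²/r.
N = m(v²/r + g) = 1110 × ((22.7)²/211 + 9.81) = 1110 × (2.442 + 9.81) = 1110 × 12.25 = 13600 N.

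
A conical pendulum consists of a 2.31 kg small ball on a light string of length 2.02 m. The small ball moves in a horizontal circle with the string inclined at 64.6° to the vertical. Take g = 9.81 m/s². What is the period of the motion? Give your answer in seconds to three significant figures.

1.87 s

r = L sinθ = 1.825 m. From T sinθ = mω²r and T cosθ = mg: tanθ = ω²r/g, so ω² = g tanθ / r = g/(L cosθ).
ω = √(g/(L cosθ)) = √(9.81/(2.02 × 0.4289)) = √11.32 = 3.365 rad/s.
Period = 2π/ω = 1.867 s.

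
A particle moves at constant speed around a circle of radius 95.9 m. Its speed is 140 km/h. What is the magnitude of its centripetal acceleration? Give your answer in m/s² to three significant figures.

15.8 m/s²

v = 140 km/h = 140/3.6 = 38.89 m/s.
a_c = v²/r = (38.89)²/95.9 = 1512/95.9 = 15.77 m/s².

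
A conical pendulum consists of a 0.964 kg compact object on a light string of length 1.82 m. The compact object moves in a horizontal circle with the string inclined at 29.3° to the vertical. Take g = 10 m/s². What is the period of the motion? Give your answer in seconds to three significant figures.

r = L sinθ = 0.8907 m. From T sinθ = mω²r and T cosθ = mg: tanθ = ω²r/g, so ω² = g tanθ / r = g/(L cosθ).
ω = √(g/(L cosθ)) = √(10.0/(1.82 × 0.8721)) = √6.301 = 2.510 rad/s.
Period = 2π/ω = 2.503 s.

2.50 s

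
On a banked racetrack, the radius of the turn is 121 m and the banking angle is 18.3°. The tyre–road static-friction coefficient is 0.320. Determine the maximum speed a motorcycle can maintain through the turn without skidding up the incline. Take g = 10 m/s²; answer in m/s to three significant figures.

29.7 m/s

At the maximum speed, friction acts down the slope at its limiting value f = μN. Radially (horizontal, toward centre): N sinθ + μN cosθ = mv²/r. Vertically: N cosθ − μN sinθ = mg.
Dividing: v² = r g (sinθ + μcosθ)/(cosθ − μsinθ).
sinθ + μcosθ = 0.3140 + 0.320×0.9494 = 0.6178; cosθ − μsinθ = 0.9494 − 0.320×0.3140 = 0.8489.
v² = 121 × 10.0 × 0.6178/0.8489 = 880.6 m²/s², so v = 29.67 m/s.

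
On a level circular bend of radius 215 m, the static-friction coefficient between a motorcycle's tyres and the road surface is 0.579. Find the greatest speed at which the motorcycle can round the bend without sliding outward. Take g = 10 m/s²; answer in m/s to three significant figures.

35.3 m/s

Friction provides the centripetal force on a flat curve. At maximum speed it is at its limiting value: μ_s m g = m v²/r.
Mass cancels: v_max = √(μ_s g r) = √(0.579 × 10.0 × 215) = √1245 = 35.28 m/s.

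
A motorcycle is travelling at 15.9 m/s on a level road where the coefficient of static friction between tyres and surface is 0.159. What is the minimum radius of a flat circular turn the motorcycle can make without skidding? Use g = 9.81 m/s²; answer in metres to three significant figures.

At the limit, μ_s m g = m v²/r, so r_min = v²/(μ_s g) = (15.9)²/(0.159 × 9.81) = 252.8/1.560 = 162.1 m.

162 m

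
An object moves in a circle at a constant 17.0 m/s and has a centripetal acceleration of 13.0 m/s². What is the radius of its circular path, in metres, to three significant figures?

a_c = v²/r ⇒ r = v²/a_c = (17.0)²/13.0 = 289.0/13.0 = 22.23 m.

22.2 m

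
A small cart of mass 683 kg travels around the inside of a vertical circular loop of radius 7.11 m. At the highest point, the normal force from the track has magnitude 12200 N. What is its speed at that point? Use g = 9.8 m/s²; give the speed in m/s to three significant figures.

14.0 m/s

At the top, N + mg = mv²/r, so v = √(r(N/m + g)) = √(7.11 × (12200/683 + 9.8)) = √(7.11 × 27.66) = √196.7 = 14.02 m/s.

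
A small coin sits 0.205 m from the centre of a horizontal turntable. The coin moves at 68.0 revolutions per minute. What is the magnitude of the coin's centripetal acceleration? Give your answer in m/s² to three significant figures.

10.4 m/s²

ω = 68.0 rev/min × 2π/60 = 7.121 rad/s, so v = ωr = 7.121 × 0.205 = 1.460 m/s.
a_c = v²/r = (1.460)²/0.205 = 2.131/0.205 = 10.40 m/s².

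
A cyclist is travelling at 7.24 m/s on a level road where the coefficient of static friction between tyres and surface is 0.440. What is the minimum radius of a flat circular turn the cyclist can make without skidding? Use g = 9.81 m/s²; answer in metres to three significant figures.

At the limit, μ_s m g = m v²/r, so r_min = v²/(μ_s g) = (7.24)²/(0.440 × 9.81) = 52.42/4.316 = 12.14 m.

12.1 m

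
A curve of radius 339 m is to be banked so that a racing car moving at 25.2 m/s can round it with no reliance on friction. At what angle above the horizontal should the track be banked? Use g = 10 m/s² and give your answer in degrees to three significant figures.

With no friction, the horizontal component of the normal force provides the centripetal force: N sinθ = mv²/r, while N cosθ = mg vertically.
Dividing: tanθ = v²/(r g) = (25.2)²/(339 × 10.0) = 635.0/3390 = 0.1873.
θ = arctan(0.1873) = 10.61°.

10.6°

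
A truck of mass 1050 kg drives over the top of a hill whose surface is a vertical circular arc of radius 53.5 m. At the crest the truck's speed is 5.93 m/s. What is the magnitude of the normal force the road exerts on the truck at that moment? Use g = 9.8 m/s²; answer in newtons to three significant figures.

9600 N

At the crest the centripetal acceleration points downward (toward the centre of the arc), so mg − N = mv²/r.
N = m(g − v²/r) = 1050 × (9.8 − (5.93)²/53.5) = 1050 × (9.8 − 0.6573) = 1050 × 9.143 = 9600 N.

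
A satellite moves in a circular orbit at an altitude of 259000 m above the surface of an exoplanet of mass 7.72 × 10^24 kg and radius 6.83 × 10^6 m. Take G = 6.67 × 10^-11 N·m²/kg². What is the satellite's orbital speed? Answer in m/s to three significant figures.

Orbital radius r = R + h = 6.83 × 10^6 + 259000 = 7.089 × 10^6 m.
Gravity supplies the centripetal force: G M m / r² = m v² / r, so v = √(GM/r).
v = √(6.67 × 10^-11 × 7.72 × 10^24 / 7.089 × 10^6) = √(7.264 × 10^7) = 8523 m/s.

8520 m/s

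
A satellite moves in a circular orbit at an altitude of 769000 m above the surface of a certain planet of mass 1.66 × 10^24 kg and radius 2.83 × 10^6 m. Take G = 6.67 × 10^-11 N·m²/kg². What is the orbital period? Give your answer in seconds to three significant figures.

4080 s

r = R + h = 2.83 × 10^6 + 769000 = 3.599 × 10^6 m. Gravity provides the centripetal force: G M m / r² = m v² / r ⇒ v = √(GM/r) = 5547 m/s.
T = 2πr/v = 2π × 3.599 × 10^6 / 5547 = 4077 s.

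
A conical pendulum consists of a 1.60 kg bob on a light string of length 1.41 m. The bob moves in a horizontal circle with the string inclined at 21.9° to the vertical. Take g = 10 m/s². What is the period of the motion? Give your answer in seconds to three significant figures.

2.27 s

r = L sinθ = 0.5259 m. From T sinθ = mω²r and T cosθ = mg: tanθ = ω²r/g, so ω² = g tanθ / r = g/(L cosθ).
ω = √(g/(L cosθ)) = √(10.0/(1.41 × 0.9278)) = √7.644 = 2.765 rad/s.
Period = 2π/ω = 2.273 s.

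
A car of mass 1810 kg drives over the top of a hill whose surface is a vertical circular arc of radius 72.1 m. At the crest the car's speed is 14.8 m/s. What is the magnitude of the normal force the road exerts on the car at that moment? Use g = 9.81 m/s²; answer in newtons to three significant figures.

12300 N

At the crest the centripetal acceleration points downward (toward the centre of the arc), so mg − N = mv²/r.
N = m(g − v²/r) = 1810 × (9.81 − (14.8)²/72.1) = 1810 × (9.81 − 3.038) = 1810 × 6.772 = 12260 N.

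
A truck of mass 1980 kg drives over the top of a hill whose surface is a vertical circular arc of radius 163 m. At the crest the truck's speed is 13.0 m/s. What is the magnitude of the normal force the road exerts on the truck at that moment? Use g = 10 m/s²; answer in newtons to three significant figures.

17700 N

At the crest the centripetal acceleration points downward (toward the centre of the arc), so mg − N = mv²/r.
N = m(g − v²/r) = 1980 × (10.0 − (13.0)²/163) = 1980 × (10.0 − 1.037) = 1980 × 8.963 = 17750 N.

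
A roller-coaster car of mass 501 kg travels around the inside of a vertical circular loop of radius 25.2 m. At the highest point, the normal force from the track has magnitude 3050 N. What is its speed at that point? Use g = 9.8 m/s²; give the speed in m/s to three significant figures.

20.0 m/s

At the top, N + mg = mv²/r, so v = √(r(N/m + g)) = √(25.2 × (3050/501 + 9.8)) = √(25.2 × 15.89) = √400.4 = 20.01 m/s.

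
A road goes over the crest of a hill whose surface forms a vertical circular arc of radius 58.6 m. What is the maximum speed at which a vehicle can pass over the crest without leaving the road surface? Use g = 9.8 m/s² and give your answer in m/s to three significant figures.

At the crest the centre of the circle is below the vehicle, so the net downward (centripetal) force is mg − N = mv²/r.
The vehicle leaves the road when N → 0, giving v_max = √(g r) = √(9.8 × 58.6) = 23.96 m/s.

24.0 m/s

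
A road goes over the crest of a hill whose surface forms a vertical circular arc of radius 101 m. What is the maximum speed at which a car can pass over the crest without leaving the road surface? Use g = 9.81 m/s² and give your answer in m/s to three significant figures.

At the crest the centre of the circle is below the car, so the net downward (centripetal) force is mg − N = mv²/r.
The car leaves the road when N → 0, giving v_max = √(g r) = √(9.81 × 101) = 31.48 m/s.

31.5 m/s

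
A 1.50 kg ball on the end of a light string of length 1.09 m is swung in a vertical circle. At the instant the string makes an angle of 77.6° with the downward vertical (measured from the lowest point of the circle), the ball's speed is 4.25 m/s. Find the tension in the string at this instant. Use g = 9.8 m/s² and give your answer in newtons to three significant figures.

28.0 N

Take the radial direction toward the centre of the circle as positive. The component of the weight along the string toward the centre is −mg cos φ (φ measured from the bottom), so Newton's second law along the string gives T − mg cos φ = m v²/r.
cos 77.6° = 0.2147, so T = m(v²/r + g cos φ) = 1.50 × ((4.25)²/1.09 + 9.8 × 0.2147) = 1.50 × (16.57 + (2.104)) = 1.50 × 18.68 = 28.01 N.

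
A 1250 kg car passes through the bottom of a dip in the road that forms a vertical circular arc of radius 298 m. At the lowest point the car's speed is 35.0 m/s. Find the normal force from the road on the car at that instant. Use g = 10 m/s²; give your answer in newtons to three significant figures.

At the lowest point, N points up (toward the centre) and the weight mg points down (away from the centre), so the net inward force is N − mg = mv²/r.
N = m(v²/r + g) = 1250 × ((35.0)²/298 + 10.0) = 1250 × (4.111 + 10.0) = 1250 × 14.11 = 17640 N.

17600 N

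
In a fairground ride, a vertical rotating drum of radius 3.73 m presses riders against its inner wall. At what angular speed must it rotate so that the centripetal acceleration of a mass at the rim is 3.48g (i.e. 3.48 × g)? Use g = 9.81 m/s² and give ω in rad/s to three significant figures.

3.03 rad/s

Centripetal acceleration a_c = ω²r. Setting ω²r = 3.48g:
ω = √(3.48g / r) = √(3.48 × 9.81 / 3.73) = √9.152 = 3.025 rad/s.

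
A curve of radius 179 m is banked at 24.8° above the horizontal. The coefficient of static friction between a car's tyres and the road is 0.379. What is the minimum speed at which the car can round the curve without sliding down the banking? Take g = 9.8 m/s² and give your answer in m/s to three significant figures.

11.1 m/s

At the minimum speed, friction acts up the slope at its limiting value f = μN. Radially (horizontal, toward centre): N sinθ − μN cosθ = mv²/r. Vertically: N cosθ + μN sinθ = mg.
Dividing: v² = r g (sinθ − μcosθ)/(cosθ + μsinθ).
sinθ − μcosθ = 0.4195 − 0.379×0.9078 = 0.07540; cosθ + μsinθ = 0.9078 + 0.379×0.4195 = 1.067.
v² = 179 × 9.8 × 0.07540/1.067 = 124.0 m²/s², so v = 11.14 m/s.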